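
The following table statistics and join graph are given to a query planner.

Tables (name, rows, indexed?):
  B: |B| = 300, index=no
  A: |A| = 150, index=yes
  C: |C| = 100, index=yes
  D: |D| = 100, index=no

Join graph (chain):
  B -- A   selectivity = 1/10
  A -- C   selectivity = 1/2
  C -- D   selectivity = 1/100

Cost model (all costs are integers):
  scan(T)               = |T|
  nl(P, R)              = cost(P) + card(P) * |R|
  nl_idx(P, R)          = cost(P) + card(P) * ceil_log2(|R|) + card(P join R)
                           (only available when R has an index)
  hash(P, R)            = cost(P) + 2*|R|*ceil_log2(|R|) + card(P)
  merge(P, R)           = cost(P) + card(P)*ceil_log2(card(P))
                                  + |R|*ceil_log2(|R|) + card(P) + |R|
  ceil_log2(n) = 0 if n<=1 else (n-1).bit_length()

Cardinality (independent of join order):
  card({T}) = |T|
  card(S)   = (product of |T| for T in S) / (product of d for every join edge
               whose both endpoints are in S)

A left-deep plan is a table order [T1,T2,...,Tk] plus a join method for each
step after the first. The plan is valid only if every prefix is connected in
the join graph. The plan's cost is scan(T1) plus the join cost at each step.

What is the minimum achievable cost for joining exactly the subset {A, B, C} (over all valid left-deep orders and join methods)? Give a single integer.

Selinger DP over subsets of {A,B,C}:
  {B}: scan cost=300, card=300
  {A}: scan cost=150, card=150
  {C}: scan cost=100, card=100
  {AB}: card=4500; try (A,hash)→3000, (B,merge)→4500, (A,merge)→4650, (B,hash)→5700, (A,nl_idx)→7200, (B,nl)→45150 …(+1); best=3000 via (A,hash)
  {AC}: card=7500; try (C,hash)→1700, (A,merge)→2250, (C,merge)→2300, (A,hash)→2600, (A,nl_idx)→8400, (C,nl_idx)→8700 …(+2); best=1700 via (C,hash)
  {ABC}: card=225000; try (C,hash)→8900, (B,hash)→14600, (C,merge)→66800, (B,merge)→109700, (C,nl_idx)→259500, (C,nl)→453000 …(+1); best=8900 via (C,hash)

8900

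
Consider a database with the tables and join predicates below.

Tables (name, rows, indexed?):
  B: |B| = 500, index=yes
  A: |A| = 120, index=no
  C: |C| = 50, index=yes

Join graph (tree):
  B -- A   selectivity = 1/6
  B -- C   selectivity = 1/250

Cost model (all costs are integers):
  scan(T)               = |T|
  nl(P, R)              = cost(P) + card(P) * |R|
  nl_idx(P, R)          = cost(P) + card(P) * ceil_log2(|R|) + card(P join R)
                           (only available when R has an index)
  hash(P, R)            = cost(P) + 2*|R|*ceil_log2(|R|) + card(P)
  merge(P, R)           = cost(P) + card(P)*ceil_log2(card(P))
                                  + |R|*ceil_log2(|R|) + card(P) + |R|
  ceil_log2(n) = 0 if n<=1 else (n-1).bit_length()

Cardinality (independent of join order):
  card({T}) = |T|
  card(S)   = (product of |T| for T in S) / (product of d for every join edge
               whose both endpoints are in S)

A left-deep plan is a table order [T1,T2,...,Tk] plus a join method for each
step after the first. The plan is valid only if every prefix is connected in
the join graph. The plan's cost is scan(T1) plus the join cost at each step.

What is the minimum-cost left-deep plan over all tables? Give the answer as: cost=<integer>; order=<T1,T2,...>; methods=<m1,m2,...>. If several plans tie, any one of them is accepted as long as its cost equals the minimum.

Selinger DP (subsets sized 1..n):
  {B}: scan cost=500, card=500
  {A}: scan cost=120, card=120
  {C}: scan cost=50, card=50
  {AB}: card=10000; try (A,hash)→2680, (B,merge)→6080, (A,merge)→6460, (B,hash)→9240, (B,nl_idx)→11200, (B,nl)→60120 …(+1); best=2680 via (A,hash)
  {BC}: card=100; try (B,nl_idx)→600, (C,hash)→1600, (C,nl_idx)→3600, (B,merge)→5400, (C,merge)→5850, (B,hash)→9100 …(+2); best=600 via (B,nl_idx)
  {ABC}: card=2000; try (A,merge)→2360, (A,hash)→2380, (A,nl)→12600, (C,hash)→13280, (C,nl_idx)→64680, (C,merge)→153030 …(+1); best=2360 via (A,merge)

cost=2360; order=C,B,A; methods=nl_idx,merge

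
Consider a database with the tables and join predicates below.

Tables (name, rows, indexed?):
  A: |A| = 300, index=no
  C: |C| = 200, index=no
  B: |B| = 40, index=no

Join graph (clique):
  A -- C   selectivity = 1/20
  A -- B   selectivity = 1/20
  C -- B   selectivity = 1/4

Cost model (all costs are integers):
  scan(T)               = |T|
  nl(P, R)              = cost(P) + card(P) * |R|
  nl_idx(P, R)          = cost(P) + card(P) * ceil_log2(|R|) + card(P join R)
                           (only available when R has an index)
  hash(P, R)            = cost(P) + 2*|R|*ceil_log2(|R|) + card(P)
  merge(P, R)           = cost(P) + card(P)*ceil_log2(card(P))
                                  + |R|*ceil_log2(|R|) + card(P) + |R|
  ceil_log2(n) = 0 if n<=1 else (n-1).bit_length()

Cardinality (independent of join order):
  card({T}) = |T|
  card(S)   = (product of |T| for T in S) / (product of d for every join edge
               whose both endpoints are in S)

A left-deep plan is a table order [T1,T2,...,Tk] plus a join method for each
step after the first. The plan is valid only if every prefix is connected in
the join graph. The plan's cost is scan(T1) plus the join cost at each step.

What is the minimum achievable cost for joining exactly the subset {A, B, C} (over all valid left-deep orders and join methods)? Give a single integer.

Selinger DP over subsets of {A,B,C}:
  {A}: scan cost=300, card=300
  {C}: scan cost=200, card=200
  {B}: scan cost=40, card=40
  {AC}: card=3000; try (C,hash)→3800, (A,merge)→5000, (C,merge)→5100, (A,hash)→5800, (A,nl)→60200, (C,nl)→60300; best=3800 via (C,hash)
  {AB}: card=600; try (B,hash)→1080, (A,merge)→3320, (B,merge)→3580, (A,hash)→5480, (A,nl)→12040, (B,nl)→12300; best=1080 via (B,hash)
  {BC}: card=2000; try (B,hash)→880, (C,merge)→2120, (B,merge)→2280, (C,hash)→3280, (C,nl)→8040, (B,nl)→8200; best=880 via (B,hash)
  {ABC}: card=1500; try (C,hash)→4880, (B,hash)→7280, (A,hash)→8280, (C,merge)→9480, (A,merge)→27880, (B,merge)→43080 …(+3); best=4880 via (C,hash)

4880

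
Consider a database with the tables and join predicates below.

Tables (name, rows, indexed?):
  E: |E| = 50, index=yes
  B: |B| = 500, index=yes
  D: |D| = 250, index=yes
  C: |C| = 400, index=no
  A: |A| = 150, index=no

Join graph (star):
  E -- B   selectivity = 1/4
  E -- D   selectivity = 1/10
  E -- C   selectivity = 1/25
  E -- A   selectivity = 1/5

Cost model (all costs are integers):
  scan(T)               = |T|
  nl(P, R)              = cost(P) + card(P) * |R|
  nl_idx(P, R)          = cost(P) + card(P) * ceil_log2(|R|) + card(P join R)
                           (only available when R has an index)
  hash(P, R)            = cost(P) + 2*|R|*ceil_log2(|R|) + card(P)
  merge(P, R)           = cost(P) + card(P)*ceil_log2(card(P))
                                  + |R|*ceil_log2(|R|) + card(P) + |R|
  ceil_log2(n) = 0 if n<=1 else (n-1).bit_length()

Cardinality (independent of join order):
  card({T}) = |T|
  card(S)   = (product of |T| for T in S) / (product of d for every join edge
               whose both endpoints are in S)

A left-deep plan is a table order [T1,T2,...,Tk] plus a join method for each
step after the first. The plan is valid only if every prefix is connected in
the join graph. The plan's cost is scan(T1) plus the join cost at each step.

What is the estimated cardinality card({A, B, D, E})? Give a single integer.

Tables in S: A(150), B(500), D(250), E(50)
Edges inside S: E-B(d=4), E-D(d=10), E-A(d=5)
numerator = 150 * 500 * 250 * 50 = 937500000
denominator = 4 * 10 * 5 = 200
card(S) = 937500000 / 200 = 4687500

4687500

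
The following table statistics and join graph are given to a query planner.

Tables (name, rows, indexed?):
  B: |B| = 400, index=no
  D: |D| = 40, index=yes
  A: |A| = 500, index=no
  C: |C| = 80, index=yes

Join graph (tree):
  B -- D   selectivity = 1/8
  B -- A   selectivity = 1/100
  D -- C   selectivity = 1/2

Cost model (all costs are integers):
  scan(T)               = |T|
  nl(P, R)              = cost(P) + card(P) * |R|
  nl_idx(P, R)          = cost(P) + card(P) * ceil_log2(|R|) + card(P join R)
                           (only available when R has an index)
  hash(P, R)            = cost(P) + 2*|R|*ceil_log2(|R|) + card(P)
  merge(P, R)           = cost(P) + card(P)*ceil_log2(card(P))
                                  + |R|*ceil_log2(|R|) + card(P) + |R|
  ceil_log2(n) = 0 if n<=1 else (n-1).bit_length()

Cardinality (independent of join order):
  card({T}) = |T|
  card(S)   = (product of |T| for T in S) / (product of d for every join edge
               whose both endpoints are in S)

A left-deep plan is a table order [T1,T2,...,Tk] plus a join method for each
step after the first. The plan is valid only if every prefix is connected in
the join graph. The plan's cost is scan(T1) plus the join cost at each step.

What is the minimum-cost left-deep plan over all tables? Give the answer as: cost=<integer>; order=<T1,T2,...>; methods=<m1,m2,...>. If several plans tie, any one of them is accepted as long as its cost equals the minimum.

Selinger DP (subsets sized 1..n):
  {B}: scan cost=400, card=400
  {D}: scan cost=40, card=40
  {A}: scan cost=500, card=500
  {C}: scan cost=80, card=80
  {BD}: card=2000; try (D,hash)→1280, (B,merge)→4320, (D,merge)→4680, (D,nl_idx)→4800, (B,hash)→7280, (B,nl)→16040 …(+1); best=1280 via (D,hash)
  {AB}: card=2000; try (B,hash)→8200, (A,merge)→9400, (B,merge)→9500, (A,hash)→9800, (A,nl)→200400, (B,nl)→200500; best=8200 via (B,hash)
  {CD}: card=1600; try (D,hash)→640, (C,merge)→960, (D,merge)→1000, (C,hash)→1200, (C,nl_idx)→1920, (D,nl_idx)→2160 …(+2); best=640 via (D,hash)
  {ABD}: card=10000; try (D,hash)→10680, (A,hash)→12280, (D,nl_idx)→30200, (A,merge)→30280, (D,merge)→32480, (D,nl)→88200 …(+1); best=10680 via (D,hash)
  {BCD}: card=80000; try (C,hash)→4400, (B,hash)→9440, (B,merge)→23840, (C,merge)→25920, (C,nl_idx)→95280, (C,nl)→161280 …(+1); best=4400 via (C,hash)
  {ABCD}: card=400000; try (C,hash)→21800, (A,hash)→93400, (C,merge)→161320, (C,nl_idx)→480680, (C,nl)→810680, (A,merge)→1449400 …(+1); best=21800 via (C,hash)

cost=21800; order=A,B,D,C; methods=hash,hash,hash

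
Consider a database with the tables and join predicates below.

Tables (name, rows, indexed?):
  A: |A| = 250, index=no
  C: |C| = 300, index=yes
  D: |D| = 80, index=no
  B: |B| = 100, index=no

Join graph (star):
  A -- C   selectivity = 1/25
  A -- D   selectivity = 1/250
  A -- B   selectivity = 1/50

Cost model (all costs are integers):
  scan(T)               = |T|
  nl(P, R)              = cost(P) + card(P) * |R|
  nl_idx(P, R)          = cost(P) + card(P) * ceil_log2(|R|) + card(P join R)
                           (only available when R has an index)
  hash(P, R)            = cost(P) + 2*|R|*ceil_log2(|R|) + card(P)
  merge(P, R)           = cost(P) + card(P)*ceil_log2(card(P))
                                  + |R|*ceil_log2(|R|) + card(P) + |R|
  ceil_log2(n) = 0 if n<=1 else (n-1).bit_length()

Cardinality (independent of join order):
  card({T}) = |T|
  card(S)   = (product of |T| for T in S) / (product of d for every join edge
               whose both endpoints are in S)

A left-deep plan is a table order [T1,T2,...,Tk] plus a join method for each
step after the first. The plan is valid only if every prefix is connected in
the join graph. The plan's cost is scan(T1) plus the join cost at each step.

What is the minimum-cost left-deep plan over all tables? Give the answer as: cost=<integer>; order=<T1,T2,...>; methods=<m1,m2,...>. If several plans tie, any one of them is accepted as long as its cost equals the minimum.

Selinger DP (subsets sized 1..n):
  {A}: scan cost=250, card=250
  {C}: scan cost=300, card=300
  {D}: scan cost=80, card=80
  {B}: scan cost=100, card=100
  {AC}: card=3000; try (A,hash)→4600, (C,merge)→5500, (C,nl_idx)→5500, (A,merge)→5550, (C,hash)→5900, (C,nl)→75250 …(+1); best=4600 via (A,hash)
  {AD}: card=80; try (D,hash)→1620, (A,merge)→2970, (D,merge)→3140, (A,hash)→4160, (A,nl)→20080, (D,nl)→20250; best=1620 via (D,hash)
  {AB}: card=500; try (B,hash)→1900, (A,merge)→3150, (B,merge)→3300, (A,hash)→4200, (A,nl)→25100, (B,nl)→25250; best=1900 via (B,hash)
  {ACD}: card=960; try (C,nl_idx)→3300, (C,merge)→5260, (C,hash)→7100, (D,hash)→8720, (C,nl)→25620, (D,merge)→44240 …(+1); best=3300 via (C,nl_idx)
  {ABC}: card=6000; try (C,hash)→7800, (B,hash)→9000, (C,merge)→9900, (C,nl_idx)→12400, (B,merge)→44400, (C,nl)→151900 …(+1); best=7800 via (C,hash)
  {ABD}: card=160; try (B,merge)→3060, (B,hash)→3100, (D,hash)→3520, (D,merge)→7540, (B,nl)→9620, (D,nl)→41900; best=3060 via (B,merge)
  {ABCD}: card=1920; try (B,hash)→5660, (C,nl_idx)→6420, (C,merge)→7500, (C,hash)→8620, (B,merge)→14660, (D,hash)→14920 …(+4); best=5660 via (B,hash)

cost=5660; order=A,D,C,B; methods=hash,nl_idx,hash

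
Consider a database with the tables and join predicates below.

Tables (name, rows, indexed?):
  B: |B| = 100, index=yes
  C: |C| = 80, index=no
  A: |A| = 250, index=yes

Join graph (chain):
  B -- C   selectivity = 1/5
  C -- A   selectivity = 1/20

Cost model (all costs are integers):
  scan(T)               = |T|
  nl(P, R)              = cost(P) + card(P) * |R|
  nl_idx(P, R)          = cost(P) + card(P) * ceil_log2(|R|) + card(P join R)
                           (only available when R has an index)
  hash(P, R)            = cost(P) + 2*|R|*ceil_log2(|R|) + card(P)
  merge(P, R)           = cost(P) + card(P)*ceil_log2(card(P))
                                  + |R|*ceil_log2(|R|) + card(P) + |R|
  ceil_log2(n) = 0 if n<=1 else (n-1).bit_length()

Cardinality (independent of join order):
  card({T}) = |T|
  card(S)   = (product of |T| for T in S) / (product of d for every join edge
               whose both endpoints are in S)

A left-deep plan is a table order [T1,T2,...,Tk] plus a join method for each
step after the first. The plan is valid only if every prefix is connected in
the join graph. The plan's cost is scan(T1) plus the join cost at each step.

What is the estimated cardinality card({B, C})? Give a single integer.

1600

Tables in S: B(100), C(80)
Edges inside S: B-C(d=5)
numerator = 100 * 80 = 8000
denominator = 5 = 5
card(S) = 8000 / 5 = 1600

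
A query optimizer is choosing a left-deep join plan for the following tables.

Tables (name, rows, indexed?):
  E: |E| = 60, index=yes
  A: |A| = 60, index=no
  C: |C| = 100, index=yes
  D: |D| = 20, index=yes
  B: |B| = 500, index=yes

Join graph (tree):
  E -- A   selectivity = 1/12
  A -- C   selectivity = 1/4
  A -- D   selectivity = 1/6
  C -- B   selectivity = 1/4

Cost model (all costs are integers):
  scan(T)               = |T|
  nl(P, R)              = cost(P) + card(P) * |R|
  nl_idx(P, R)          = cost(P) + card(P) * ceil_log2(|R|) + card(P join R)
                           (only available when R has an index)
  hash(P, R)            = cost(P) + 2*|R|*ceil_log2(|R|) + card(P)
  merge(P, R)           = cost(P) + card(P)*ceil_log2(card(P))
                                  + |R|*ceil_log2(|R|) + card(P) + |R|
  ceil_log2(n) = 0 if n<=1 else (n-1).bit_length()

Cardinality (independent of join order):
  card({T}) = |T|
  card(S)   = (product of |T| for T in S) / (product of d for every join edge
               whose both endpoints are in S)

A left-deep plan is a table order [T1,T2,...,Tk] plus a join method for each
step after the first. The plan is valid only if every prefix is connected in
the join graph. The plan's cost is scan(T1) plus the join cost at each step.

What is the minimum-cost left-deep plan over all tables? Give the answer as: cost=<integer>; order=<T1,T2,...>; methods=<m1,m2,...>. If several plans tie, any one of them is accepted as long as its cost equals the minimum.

Selinger DP (subsets sized 1..n):
  {E}: scan cost=60, card=60
  {A}: scan cost=60, card=60
  {C}: scan cost=100, card=100
  {D}: scan cost=20, card=20
  {B}: scan cost=500, card=500
  {AE}: card=300; try (E,nl_idx)→720, (E,hash)→840, (A,hash)→840, (E,merge)→900, (A,merge)→900, (E,nl)→3660 …(+1); best=720 via (E,nl_idx)
  {AC}: card=1500; try (A,hash)→920, (C,merge)→1280, (A,merge)→1320, (C,hash)→1520, (C,nl_idx)→1980, (C,nl)→6060 …(+1); best=920 via (A,hash)
  {AD}: card=200; try (D,hash)→320, (D,nl_idx)→560, (A,merge)→560, (D,merge)→600, (A,hash)→760, (A,nl)→1220 …(+1); best=320 via (D,hash)
  {BC}: card=12500; try (C,hash)→2400, (B,merge)→5900, (C,merge)→6300, (B,hash)→9200, (B,nl_idx)→13500, (C,nl_idx)→16500 …(+2); best=2400 via (C,hash)
  {ACE}: card=7500; try (C,hash)→2420, (E,hash)→3140, (C,merge)→4520, (C,nl_idx)→10320, (E,nl_idx)→17420, (E,merge)→19340 …(+2); best=2420 via (C,hash)
  {ADE}: card=1000; try (D,hash)→1220, (E,hash)→1240, (E,nl_idx)→2520, (E,merge)→2540, (D,nl_idx)→3220, (D,merge)→3840 …(+2); best=1220 via (D,hash)
  {ACD}: card=5000; try (C,hash)→1920, (D,hash)→2620, (C,merge)→2920, (C,nl_idx)→6720, (D,nl_idx)→13420, (D,merge)→19040 …(+2); best=1920 via (C,hash)
  {ABC}: card=187500; try (B,hash)→11420, (A,hash)→15620, (B,merge)→23920, (A,merge)→190320, (B,nl_idx)→201920, (B,nl)→750920 …(+1); best=11420 via (B,hash)
  {ACDE}: card=25000; try (C,hash)→3620, (E,hash)→7640, (D,hash)→10120, (C,merge)→13020, (C,nl_idx)→33220, (E,nl_idx)→56920 …(+6); best=3620 via (C,hash)
  {ABCE}: card=937500; try (B,hash)→18920, (B,merge)→112420, (E,hash)→199640, (B,nl_idx)→1007420, (E,nl_idx)→2073920, (E,merge)→3574340 …(+2); best=18920 via (B,hash)
  {ABCD}: card=625000; try (B,hash)→15920, (B,merge)→76920, (D,hash)→199120, (B,nl_idx)→671920, (D,nl_idx)→1573920, (B,nl)→2501920 …(+2); best=15920 via (B,hash)
  {ABCDE}: card=3125000; try (B,hash)→37620, (B,merge)→408620, (E,hash)→641640, (D,hash)→956620, (B,nl_idx)→3353620, (E,nl_idx)→6890920 …(+6); best=37620 via (B,hash)

cost=37620; order=A,E,D,C,B; methods=nl_idx,hash,hash,hash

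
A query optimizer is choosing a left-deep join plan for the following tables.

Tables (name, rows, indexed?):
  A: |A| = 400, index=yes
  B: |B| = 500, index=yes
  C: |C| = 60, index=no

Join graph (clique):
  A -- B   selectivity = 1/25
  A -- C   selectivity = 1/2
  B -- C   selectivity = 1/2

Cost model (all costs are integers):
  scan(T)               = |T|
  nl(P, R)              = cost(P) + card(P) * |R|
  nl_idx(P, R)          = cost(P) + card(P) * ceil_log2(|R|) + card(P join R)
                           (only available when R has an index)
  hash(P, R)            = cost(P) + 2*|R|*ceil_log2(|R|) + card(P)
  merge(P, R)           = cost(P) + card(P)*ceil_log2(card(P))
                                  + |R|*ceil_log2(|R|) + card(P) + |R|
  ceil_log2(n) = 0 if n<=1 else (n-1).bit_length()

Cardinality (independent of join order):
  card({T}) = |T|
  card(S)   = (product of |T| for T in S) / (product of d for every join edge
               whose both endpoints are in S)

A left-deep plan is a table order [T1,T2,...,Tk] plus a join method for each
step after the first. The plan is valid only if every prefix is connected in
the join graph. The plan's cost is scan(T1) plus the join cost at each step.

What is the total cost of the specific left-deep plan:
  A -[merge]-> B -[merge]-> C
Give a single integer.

121820

step 1: scan A: cost=400, card=400
step 2: join B via merge
    card(P join B) = 400*500/(25) = 8000
    cost = 400 + 400*9 + 500*9 + 400 + 500 = 9400
step 3: join C via merge
    card(P join C) = 8000*60/(2*2) = 120000
    cost = 9400 + 8000*13 + 60*6 + 8000 + 60 = 121820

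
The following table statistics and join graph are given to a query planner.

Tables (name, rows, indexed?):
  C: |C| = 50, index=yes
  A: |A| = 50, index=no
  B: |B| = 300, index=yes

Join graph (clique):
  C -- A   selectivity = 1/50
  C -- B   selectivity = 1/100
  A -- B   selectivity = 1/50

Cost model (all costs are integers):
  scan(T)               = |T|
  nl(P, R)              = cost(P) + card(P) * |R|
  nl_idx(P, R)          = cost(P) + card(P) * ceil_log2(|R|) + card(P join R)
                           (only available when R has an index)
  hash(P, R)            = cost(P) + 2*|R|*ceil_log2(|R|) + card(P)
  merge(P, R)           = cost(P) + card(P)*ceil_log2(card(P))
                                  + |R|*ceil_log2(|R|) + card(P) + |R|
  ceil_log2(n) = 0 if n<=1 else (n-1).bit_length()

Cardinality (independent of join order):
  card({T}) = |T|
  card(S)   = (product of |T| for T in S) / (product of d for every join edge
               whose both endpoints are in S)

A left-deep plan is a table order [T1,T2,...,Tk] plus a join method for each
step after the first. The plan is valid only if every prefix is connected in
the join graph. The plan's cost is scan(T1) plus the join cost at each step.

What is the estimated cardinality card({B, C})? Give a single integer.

150

Tables in S: B(300), C(50)
Edges inside S: C-B(d=100)
numerator = 300 * 50 = 15000
denominator = 100 = 100
card(S) = 15000 / 100 = 150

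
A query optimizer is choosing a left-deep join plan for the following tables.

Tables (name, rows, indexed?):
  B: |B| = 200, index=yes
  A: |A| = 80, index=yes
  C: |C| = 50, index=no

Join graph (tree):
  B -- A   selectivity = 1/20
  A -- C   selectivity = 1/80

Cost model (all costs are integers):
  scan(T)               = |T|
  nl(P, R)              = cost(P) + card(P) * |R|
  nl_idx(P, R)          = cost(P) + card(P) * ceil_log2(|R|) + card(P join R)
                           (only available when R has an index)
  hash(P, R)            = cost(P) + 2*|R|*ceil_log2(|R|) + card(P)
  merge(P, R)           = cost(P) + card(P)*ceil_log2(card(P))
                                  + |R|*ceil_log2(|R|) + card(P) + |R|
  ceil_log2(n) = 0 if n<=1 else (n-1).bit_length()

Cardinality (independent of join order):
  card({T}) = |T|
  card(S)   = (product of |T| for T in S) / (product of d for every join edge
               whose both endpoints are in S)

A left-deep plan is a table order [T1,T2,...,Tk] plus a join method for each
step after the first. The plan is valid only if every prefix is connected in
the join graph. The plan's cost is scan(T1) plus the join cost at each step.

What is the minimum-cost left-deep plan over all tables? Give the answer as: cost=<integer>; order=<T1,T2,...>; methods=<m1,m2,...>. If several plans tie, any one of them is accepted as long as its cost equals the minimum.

cost=1350; order=C,A,B; methods=nl_idx,nl_idx

Selinger DP (subsets sized 1..n):
  {B}: scan cost=200, card=200
  {A}: scan cost=80, card=80
  {C}: scan cost=50, card=50
  {AB}: card=800; try (B,nl_idx)→1520, (A,hash)→1520, (A,nl_idx)→2400, (B,merge)→2520, (A,merge)→2640, (B,hash)→3360 …(+2); best=1520 via (B,nl_idx)
  {AC}: card=50; try (A,nl_idx)→450, (C,hash)→760, (A,merge)→1040, (C,merge)→1070, (A,hash)→1220, (A,nl)→4050 …(+1); best=450 via (A,nl_idx)
  {ABC}: card=500; try (B,nl_idx)→1350, (B,merge)→2600, (C,hash)→2920, (B,hash)→3700, (B,nl)→10450, (C,merge)→10670 …(+1); best=1350 via (B,nl_idx)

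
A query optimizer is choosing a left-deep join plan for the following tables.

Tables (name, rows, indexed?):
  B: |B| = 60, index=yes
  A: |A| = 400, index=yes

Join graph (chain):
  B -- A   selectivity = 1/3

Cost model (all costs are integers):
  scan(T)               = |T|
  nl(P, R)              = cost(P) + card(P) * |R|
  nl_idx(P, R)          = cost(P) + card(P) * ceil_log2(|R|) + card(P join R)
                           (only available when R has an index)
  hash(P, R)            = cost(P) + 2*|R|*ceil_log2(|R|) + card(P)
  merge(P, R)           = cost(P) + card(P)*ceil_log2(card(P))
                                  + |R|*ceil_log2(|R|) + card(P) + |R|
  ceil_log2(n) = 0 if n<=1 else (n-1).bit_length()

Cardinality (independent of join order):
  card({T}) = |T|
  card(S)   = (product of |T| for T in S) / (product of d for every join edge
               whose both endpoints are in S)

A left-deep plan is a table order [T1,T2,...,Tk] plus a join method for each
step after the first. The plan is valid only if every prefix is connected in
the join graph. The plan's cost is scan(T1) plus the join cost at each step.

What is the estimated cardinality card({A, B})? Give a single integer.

8000

Tables in S: A(400), B(60)
Edges inside S: B-A(d=3)
numerator = 400 * 60 = 24000
denominator = 3 = 3
card(S) = 24000 / 3 = 8000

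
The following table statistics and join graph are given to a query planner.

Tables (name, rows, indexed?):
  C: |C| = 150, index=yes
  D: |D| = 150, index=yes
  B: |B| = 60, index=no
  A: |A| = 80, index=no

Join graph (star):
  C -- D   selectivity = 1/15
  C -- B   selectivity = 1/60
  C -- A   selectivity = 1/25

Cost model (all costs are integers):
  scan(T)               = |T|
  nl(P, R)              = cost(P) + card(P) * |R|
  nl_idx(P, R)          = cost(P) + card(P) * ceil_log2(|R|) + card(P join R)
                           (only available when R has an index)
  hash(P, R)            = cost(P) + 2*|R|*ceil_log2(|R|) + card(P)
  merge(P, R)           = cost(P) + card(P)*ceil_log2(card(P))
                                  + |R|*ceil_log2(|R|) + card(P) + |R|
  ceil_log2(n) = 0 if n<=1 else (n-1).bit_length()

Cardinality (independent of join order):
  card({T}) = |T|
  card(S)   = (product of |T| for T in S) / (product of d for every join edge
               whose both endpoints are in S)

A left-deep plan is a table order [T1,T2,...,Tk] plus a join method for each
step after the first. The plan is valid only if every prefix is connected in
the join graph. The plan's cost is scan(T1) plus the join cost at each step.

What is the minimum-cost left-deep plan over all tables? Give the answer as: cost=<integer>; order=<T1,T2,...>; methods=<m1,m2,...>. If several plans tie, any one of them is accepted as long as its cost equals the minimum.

Selinger DP (subsets sized 1..n):
  {C}: scan cost=150, card=150
  {D}: scan cost=150, card=150
  {B}: scan cost=60, card=60
  {A}: scan cost=80, card=80
  {CD}: card=1500; try (D,hash)→2700, (C,hash)→2700, (D,merge)→2850, (D,nl_idx)→2850, (C,merge)→2850, (C,nl_idx)→2850 …(+2); best=2700 via (D,hash)
  {BC}: card=150; try (C,nl_idx)→690, (B,hash)→1020, (C,merge)→1830, (B,merge)→1920, (C,hash)→2520, (C,nl)→9060 …(+1); best=690 via (C,nl_idx)
  {AC}: card=480; try (C,nl_idx)→1200, (A,hash)→1420, (C,merge)→2070, (A,merge)→2140, (C,hash)→2560, (C,nl)→12080 …(+1); best=1200 via (C,nl_idx)
  {BCD}: card=1500; try (D,hash)→3240, (D,merge)→3390, (D,nl_idx)→3390, (B,hash)→4920, (B,merge)→21120, (D,nl)→23190 …(+1); best=3240 via (D,hash)
  {ACD}: card=4800; try (D,hash)→4080, (A,hash)→5320, (D,merge)→7350, (D,nl_idx)→9840, (A,merge)→21340, (D,nl)→73200 …(+1); best=4080 via (D,hash)
  {ABC}: card=480; try (A,hash)→1960, (B,hash)→2400, (A,merge)→2680, (B,merge)→6420, (A,nl)→12690, (B,nl)→30000; best=1960 via (A,hash)
  {ABCD}: card=4800; try (D,hash)→4840, (A,hash)→5860, (D,merge)→8110, (B,hash)→9600, (D,nl_idx)→10600, (A,merge)→21880 …(+4); best=4840 via (D,hash)

cost=4840; order=B,C,A,D; methods=nl_idx,hash,hash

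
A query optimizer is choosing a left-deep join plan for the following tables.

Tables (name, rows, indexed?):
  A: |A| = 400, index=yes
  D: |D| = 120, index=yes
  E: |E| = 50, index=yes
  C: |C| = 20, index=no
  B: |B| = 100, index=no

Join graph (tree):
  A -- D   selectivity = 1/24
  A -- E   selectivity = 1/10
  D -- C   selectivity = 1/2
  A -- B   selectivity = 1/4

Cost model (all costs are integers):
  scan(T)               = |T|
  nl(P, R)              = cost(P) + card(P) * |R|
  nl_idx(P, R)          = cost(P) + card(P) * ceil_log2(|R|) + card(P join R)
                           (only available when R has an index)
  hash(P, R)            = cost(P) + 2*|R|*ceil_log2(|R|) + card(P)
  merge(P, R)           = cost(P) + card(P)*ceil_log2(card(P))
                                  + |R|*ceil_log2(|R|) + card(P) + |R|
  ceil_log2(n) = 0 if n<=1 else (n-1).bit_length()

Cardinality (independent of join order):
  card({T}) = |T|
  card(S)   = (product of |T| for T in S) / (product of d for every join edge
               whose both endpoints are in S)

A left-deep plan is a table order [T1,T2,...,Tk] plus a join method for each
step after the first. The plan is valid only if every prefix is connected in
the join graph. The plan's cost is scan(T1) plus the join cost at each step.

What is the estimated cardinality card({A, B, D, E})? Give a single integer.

250000

Tables in S: A(400), B(100), D(120), E(50)
Edges inside S: A-D(d=24), A-E(d=10), A-B(d=4)
numerator = 400 * 100 * 120 * 50 = 240000000
denominator = 24 * 10 * 4 = 960
card(S) = 240000000 / 960 = 250000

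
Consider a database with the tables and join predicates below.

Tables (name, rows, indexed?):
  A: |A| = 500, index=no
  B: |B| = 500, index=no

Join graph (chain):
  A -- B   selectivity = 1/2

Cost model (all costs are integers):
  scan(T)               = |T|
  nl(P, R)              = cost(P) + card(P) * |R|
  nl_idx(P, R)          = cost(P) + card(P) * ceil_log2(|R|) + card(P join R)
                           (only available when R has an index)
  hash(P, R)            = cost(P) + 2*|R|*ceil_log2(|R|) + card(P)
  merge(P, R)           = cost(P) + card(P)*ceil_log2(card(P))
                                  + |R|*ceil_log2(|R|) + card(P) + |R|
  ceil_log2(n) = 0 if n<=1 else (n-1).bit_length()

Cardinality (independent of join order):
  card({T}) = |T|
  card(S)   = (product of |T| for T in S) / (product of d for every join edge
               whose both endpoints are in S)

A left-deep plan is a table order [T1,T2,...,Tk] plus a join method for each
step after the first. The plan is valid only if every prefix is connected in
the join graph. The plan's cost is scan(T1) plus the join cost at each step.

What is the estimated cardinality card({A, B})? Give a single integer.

Tables in S: A(500), B(500)
Edges inside S: A-B(d=2)
numerator = 500 * 500 = 250000
denominator = 2 = 2
card(S) = 250000 / 2 = 125000

125000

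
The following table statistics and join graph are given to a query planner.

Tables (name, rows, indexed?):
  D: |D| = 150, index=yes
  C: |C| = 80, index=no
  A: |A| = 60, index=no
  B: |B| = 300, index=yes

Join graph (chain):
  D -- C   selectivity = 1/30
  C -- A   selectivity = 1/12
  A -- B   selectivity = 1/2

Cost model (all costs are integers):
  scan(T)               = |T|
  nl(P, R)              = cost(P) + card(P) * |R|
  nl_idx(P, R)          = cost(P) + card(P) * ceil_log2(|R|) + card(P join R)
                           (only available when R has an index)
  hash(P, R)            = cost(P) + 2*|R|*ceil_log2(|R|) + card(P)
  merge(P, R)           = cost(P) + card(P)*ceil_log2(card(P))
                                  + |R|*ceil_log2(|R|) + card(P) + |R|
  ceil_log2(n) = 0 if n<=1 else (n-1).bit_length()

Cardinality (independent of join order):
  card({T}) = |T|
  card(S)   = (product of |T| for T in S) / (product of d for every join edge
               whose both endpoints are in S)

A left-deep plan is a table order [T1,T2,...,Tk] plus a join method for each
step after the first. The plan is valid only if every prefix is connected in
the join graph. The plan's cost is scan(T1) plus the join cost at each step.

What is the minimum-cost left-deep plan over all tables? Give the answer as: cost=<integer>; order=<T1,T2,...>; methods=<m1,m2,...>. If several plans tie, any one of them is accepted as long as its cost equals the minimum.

Selinger DP (subsets sized 1..n):
  {D}: scan cost=150, card=150
  {C}: scan cost=80, card=80
  {A}: scan cost=60, card=60
  {B}: scan cost=300, card=300
  {CD}: card=400; try (D,nl_idx)→1120, (C,hash)→1420, (D,merge)→2070, (C,merge)→2140, (D,hash)→2560, (D,nl)→12080 …(+1); best=1120 via (D,nl_idx)
  {AC}: card=400; try (A,hash)→880, (C,merge)→1120, (A,merge)→1140, (C,hash)→1240, (C,nl)→4860, (A,nl)→4880; best=880 via (A,hash)
  {AB}: card=9000; try (A,hash)→1320, (B,merge)→3480, (A,merge)→3720, (B,hash)→5520, (B,nl_idx)→9600, (B,nl)→18060 …(+1); best=1320 via (A,hash)
  {ACD}: card=2000; try (A,hash)→2240, (D,hash)→3680, (A,merge)→5540, (D,nl_idx)→6080, (D,merge)→6230, (A,nl)→25120 …(+1); best=2240 via (A,hash)
  {ABC}: card=60000; try (B,hash)→6680, (B,merge)→7880, (C,hash)→11440, (B,nl_idx)→64480, (B,nl)→120880, (C,merge)→136960 …(+1); best=6680 via (B,hash)
  {ABCD}: card=300000; try (B,hash)→9640, (B,merge)→29240, (D,hash)→69080, (B,nl_idx)→320240, (B,nl)→602240, (D,nl_idx)→786680 …(+2); best=9640 via (B,hash)

cost=9640; order=C,D,A,B; methods=nl_idx,hash,hash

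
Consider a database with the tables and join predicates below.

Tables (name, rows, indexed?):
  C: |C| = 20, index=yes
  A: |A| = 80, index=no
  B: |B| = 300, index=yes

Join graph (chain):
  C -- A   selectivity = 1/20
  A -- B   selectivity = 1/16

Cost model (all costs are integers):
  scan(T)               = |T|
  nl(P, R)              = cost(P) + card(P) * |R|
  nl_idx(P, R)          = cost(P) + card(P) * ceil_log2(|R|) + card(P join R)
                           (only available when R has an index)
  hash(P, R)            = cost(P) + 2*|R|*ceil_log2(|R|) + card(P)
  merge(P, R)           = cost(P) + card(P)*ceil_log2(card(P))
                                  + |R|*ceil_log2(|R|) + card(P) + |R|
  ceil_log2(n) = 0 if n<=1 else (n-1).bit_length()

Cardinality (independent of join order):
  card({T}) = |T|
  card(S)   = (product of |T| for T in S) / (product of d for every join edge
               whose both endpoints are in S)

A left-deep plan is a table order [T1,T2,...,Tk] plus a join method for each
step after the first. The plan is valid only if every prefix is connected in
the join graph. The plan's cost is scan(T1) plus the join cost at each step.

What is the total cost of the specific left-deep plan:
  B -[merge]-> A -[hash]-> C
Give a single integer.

5640

step 1: scan B: cost=300, card=300
step 2: join A via merge
    card(P join A) = 300*80/(16) = 1500
    cost = 300 + 300*9 + 80*7 + 300 + 80 = 3940
step 3: join C via hash
    card(P join C) = 1500*20/(20) = 1500
    cost = 3940 + 2*20*5 + 1500 = 5640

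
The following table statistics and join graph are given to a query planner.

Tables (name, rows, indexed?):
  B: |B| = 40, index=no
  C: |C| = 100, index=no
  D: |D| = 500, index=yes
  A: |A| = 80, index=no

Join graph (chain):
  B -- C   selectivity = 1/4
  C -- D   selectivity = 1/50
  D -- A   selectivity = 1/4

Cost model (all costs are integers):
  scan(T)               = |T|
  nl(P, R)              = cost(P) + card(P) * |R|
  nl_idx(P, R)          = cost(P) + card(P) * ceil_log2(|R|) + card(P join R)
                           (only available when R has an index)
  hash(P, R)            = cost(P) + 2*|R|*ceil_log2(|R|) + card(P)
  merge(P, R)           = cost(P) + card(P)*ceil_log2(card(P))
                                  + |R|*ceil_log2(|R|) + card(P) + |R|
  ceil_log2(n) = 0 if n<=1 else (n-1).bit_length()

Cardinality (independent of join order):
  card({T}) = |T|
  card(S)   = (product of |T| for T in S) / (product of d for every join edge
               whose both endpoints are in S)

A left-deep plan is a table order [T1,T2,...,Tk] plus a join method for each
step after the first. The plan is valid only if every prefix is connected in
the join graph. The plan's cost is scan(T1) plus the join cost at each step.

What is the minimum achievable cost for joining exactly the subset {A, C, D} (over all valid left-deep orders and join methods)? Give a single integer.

Selinger DP over subsets of {A,C,D}:
  {C}: scan cost=100, card=100
  {D}: scan cost=500, card=500
  {A}: scan cost=80, card=80
  {CD}: card=1000; try (D,nl_idx)→2000, (C,hash)→2400, (D,merge)→5900, (C,merge)→6300, (D,hash)→9200, (D,nl)→50100 …(+1); best=2000 via (D,nl_idx)
  {AD}: card=10000; try (A,hash)→2120, (D,merge)→5720, (A,merge)→6140, (D,hash)→9160, (D,nl_idx)→10800, (D,nl)→40080 …(+1); best=2120 via (A,hash)
  {ACD}: card=20000; try (A,hash)→4120, (C,hash)→13520, (A,merge)→13640, (A,nl)→82000, (C,merge)→152920, (C,nl)→1002120; best=4120 via (A,hash)

4120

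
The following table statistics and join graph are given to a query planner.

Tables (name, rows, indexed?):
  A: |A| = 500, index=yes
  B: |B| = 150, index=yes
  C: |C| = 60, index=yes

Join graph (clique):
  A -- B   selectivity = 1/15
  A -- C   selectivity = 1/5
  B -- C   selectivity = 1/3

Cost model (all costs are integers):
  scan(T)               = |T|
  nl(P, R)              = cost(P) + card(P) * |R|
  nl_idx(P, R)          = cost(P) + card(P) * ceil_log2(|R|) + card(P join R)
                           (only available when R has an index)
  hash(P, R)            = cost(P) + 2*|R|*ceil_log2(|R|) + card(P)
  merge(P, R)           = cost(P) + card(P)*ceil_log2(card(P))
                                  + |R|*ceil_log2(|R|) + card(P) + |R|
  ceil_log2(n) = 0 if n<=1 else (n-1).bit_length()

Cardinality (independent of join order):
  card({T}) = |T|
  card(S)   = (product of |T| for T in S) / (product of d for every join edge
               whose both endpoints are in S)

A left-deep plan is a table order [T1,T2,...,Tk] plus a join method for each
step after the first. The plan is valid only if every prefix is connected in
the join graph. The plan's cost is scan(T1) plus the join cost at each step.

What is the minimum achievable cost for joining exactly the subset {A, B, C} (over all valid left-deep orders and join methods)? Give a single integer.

Selinger DP over subsets of {A,B,C}:
  {A}: scan cost=500, card=500
  {B}: scan cost=150, card=150
  {C}: scan cost=60, card=60
  {AB}: card=5000; try (B,hash)→3400, (A,merge)→6500, (A,nl_idx)→6500, (B,merge)→6850, (A,hash)→9300, (B,nl_idx)→9500 …(+2); best=3400 via (B,hash)
  {AC}: card=6000; try (C,hash)→1720, (A,merge)→5480, (C,merge)→5920, (A,nl_idx)→6600, (A,hash)→9120, (C,nl_idx)→9500 …(+2); best=1720 via (C,hash)
  {BC}: card=3000; try (C,hash)→1020, (B,merge)→1830, (C,merge)→1920, (B,hash)→2520, (B,nl_idx)→3540, (C,nl_idx)→4050 …(+2); best=1020 via (C,hash)
  {ABC}: card=20000; try (C,hash)→9120, (B,hash)→10120, (A,hash)→13020, (A,merge)→45020, (A,nl_idx)→48020, (C,nl_idx)→53400 …(+6); best=9120 via (C,hash)

9120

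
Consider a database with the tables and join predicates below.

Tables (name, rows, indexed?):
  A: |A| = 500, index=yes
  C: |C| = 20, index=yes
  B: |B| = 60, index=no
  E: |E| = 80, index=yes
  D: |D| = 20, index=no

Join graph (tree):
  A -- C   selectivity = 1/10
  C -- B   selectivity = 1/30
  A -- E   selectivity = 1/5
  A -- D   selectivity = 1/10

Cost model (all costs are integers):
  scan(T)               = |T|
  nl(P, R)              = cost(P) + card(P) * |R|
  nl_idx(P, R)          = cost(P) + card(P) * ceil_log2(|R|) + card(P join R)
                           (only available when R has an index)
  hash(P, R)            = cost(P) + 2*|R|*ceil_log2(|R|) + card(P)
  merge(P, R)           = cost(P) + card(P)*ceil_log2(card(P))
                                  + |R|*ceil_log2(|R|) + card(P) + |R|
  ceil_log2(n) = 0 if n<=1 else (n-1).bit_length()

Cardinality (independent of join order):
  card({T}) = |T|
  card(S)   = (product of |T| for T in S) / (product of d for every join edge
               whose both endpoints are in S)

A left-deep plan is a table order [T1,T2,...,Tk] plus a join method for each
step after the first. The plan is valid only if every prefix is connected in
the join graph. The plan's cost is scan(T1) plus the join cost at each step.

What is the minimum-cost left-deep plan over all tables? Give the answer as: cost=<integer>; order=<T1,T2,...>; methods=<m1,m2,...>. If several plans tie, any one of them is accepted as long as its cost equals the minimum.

cost=10000; order=B,C,A,D,E; methods=hash,nl_idx,hash,hash

Selinger DP (subsets sized 1..n):
  {A}: scan cost=500, card=500
  {C}: scan cost=20, card=20
  {B}: scan cost=60, card=60
  {E}: scan cost=80, card=80
  {D}: scan cost=20, card=20
  {AC}: card=1000; try (C,hash)→1200, (A,nl_idx)→1200, (C,nl_idx)→4000, (A,merge)→5140, (C,merge)→5620, (A,hash)→9040 …(+2); best=1200 via (C,hash)
  {AE}: card=8000; try (E,hash)→2120, (A,merge)→5720, (E,merge)→6140, (A,nl_idx)→8800, (A,hash)→9160, (E,nl_idx)→12000 …(+2); best=2120 via (E,hash)
  {AD}: card=1000; try (D,hash)→1200, (A,nl_idx)→1200, (A,merge)→5140, (D,merge)→5620, (A,hash)→9040, (A,nl)→10020 …(+1); best=1200 via (D,hash)
  {BC}: card=40; try (C,hash)→320, (C,nl_idx)→400, (B,merge)→560, (C,merge)→600, (B,hash)→760, (B,nl)→1220 …(+1); best=320 via (C,hash)
  {ABC}: card=2000; try (A,nl_idx)→2680, (B,hash)→2920, (A,merge)→5600, (A,hash)→9360, (B,merge)→12620, (A,nl)→20320 …(+1); best=2680 via (A,nl_idx)
  {ACE}: card=16000; try (E,hash)→3320, (C,hash)→10320, (E,merge)→12840, (E,nl_idx)→24200, (C,nl_idx)→58120, (E,nl)→81200 …(+2); best=3320 via (E,hash)
  {ACD}: card=2000; try (D,hash)→2400, (C,hash)→2400, (C,nl_idx)→8200, (D,merge)→12320, (C,merge)→12320, (D,nl)→21200 …(+1); best=2400 via (D,hash)
  {ADE}: card=16000; try (E,hash)→3320, (D,hash)→10320, (E,merge)→12840, (E,nl_idx)→24200, (E,nl)→81200, (D,merge)→114240 …(+1); best=3320 via (E,hash)
  {ABCE}: card=32000; try (E,hash)→5800, (B,hash)→20040, (E,merge)→27320, (E,nl_idx)→48680, (E,nl)→162680, (B,merge)→243740 …(+1); best=5800 via (E,hash)
  {ABCD}: card=4000; try (D,hash)→4880, (B,hash)→5120, (D,merge)→26800, (B,merge)→26820, (D,nl)→42680, (B,nl)→122400; best=4880 via (D,hash)
  {ACDE}: card=32000; try (E,hash)→5520, (D,hash)→19520, (C,hash)→19520, (E,merge)→27040, (E,nl_idx)→48400, (C,nl_idx)→115320 …(+5); best=5520 via (E,hash)
  {ABCDE}: card=64000; try (E,hash)→10000, (D,hash)→38000, (B,hash)→38240, (E,merge)→57520, (E,nl_idx)→96880, (E,nl)→324880 …(+4); best=10000 via (E,hash)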